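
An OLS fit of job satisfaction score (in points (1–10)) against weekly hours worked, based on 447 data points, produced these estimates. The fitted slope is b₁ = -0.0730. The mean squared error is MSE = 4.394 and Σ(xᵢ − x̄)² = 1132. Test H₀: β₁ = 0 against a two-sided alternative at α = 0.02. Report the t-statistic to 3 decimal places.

t = -1.172

SE(b₁) = √(MSE/Sₓₓ) = √(4.394/1132) = 0.0623027.
t = -0.0730 / 0.0623027 = -1.172.
df = n − 2 = 445.
Two-sided p ≈ 0.2419, which is ≥ 0.02, so fail to reject H₀.
The data do not give significant evidence of an association between weekly hours worked and job satisfaction score.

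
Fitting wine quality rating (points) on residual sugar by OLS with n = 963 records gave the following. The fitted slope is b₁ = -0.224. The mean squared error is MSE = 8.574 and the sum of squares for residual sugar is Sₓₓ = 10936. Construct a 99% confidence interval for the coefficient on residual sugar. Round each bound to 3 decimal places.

SE(b₁) = √(MSE/Sₓₓ) = √(8.574/10936) = 0.0280003.
df = n − 2 = 961.
t* = t_{0.005, 961} = 2.580955.
Margin = t* × SE = 2.580955 × 0.0280003 = 0.07227.
CI: -0.224 ± 0.07227 → (-0.296, -0.152).
With 99% confidence, each one-unit increase in residual sugar is associated with a change of between -0.296 and -0.152 points in wine quality rating.

(-0.296, -0.152)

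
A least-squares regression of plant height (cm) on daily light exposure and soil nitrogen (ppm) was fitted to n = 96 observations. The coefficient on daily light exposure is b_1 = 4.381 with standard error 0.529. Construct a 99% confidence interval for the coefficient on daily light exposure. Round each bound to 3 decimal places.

(2.990, 5.772)

df = n − k − 1 = 96 − 2 − 1 = 93.
t* = t_{0.005, 93} = 2.629732.
Margin = t* × SE = 2.629732 × 0.529 = 1.39113.
CI: 4.381 ± 1.39113 → (2.990, 5.772).
With 99% confidence, each one-unit increase in daily light exposure is associated with a change of between 2.990 and 5.772 cm in plant height, holding the other predictors fixed.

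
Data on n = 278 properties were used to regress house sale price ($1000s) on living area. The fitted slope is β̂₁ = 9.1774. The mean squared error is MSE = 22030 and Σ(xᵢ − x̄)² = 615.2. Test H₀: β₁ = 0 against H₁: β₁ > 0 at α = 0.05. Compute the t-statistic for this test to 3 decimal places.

t = 1.534

SE(β̂₁) = √(MSE/Sₓₓ) = √(22030/615.2) = 5.9841.
t = 9.1774 / 5.9841 = 1.534.
df = n − 2 = 276.
One-sided p ≈ 0.0631, which is ≥ 0.05, so fail to reject H₀.
The data do not give significant evidence that the true slope on living area is positive.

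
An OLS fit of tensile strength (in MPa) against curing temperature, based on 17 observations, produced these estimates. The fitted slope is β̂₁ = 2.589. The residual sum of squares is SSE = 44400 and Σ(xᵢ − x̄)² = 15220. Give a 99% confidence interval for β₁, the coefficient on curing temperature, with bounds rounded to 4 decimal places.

(1.2895, 3.8885)

MSE = SSE/(n − 2) = 44400/15 = 2960.
SE(β̂₁) = √(MSE/Sₓₓ) = √(2960/15220) = 0.441.
df = n − 2 = 15.
t* = t_{0.005, 15} = 2.946713.
Margin = t* × SE = 2.946713 × 0.441 = 1.299500.
CI: 2.589 ± 1.299500 → (1.2895, 3.8885).
With 99% confidence, each one-unit increase in curing temperature is associated with a change of between 1.2895 and 3.8885 MPa in tensile strength.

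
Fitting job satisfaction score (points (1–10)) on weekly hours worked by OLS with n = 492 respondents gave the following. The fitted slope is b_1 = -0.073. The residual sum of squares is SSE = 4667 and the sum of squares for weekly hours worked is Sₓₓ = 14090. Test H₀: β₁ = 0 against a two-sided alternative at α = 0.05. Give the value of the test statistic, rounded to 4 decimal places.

MSE = SSE/(n − 2) = 4667/490 = 9.52449.
SE(b_1) = √(MSE/Sₓₓ) = √(9.52449/14090) = 0.0259995.
t = -0.073 / 0.0259995 = -2.8077.
df = n − 2 = 490.
Two-sided p ≈ 0.0052, which is < 0.05, so reject H₀.
There is evidence that weekly hours worked is associated with job satisfaction score.

t = -2.8077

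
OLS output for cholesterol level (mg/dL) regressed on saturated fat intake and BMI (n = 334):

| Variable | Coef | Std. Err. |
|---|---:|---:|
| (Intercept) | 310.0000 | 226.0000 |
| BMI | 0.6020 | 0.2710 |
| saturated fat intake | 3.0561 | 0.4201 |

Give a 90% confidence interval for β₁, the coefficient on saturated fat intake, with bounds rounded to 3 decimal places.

(2.363, 3.749)

Read off: b = 3.0561, SE = 0.4201 for saturated fat intake.
df = n − k − 1 = 334 − 2 − 1 = 331.
t* = t_{0.05, 331} = 1.64947.
Margin = t* × SE = 1.64947 × 0.4201 = 0.69294.
CI: 3.0561 ± 0.69294 → (2.363, 3.749).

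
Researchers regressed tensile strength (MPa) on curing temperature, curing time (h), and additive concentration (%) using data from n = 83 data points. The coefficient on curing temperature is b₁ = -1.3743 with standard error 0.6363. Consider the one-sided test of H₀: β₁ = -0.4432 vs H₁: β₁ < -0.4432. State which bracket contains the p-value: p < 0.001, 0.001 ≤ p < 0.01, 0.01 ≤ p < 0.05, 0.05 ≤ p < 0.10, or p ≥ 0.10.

0.05 ≤ p < 0.10

t = (-1.3743 − (-0.4432)) / 0.6363 = -1.463.
df = n − k − 1 = 83 − 3 − 1 = 79.
One-sided p = P(T_{79} < t) ≈ 0.0737.
So 0.05 ≤ p < 0.10.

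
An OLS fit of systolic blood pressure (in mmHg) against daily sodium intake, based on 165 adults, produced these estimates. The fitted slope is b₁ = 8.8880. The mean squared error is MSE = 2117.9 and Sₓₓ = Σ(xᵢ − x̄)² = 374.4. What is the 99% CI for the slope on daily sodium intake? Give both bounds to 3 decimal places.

SE(b₁) = √(MSE/Sₓₓ) = √(2117.9/374.4) = 2.3784.
df = n − 2 = 163.
t* = t_{0.005, 163} = 2.606328.
Margin = t* × SE = 2.606328 × 2.3784 = 6.19889.
CI: 8.8880 ± 6.19889 → (2.689, 15.087).
With 99% confidence, each one-unit increase in daily sodium intake is associated with a change of between 2.689 and 15.087 mmHg in systolic blood pressure.

(2.689, 15.087)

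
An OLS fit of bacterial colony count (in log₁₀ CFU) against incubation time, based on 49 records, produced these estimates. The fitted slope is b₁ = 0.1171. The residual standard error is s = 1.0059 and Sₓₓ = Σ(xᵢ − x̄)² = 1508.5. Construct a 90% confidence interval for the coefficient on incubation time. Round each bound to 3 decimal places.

SE(b₁) = s/√Sₓₓ = 1.0059/√1508.5 = 0.0258989.
df = n − 2 = 47.
t* = t_{0.05, 47} = 1.677927.
Margin = t* × SE = 1.677927 × 0.0258989 = 0.04346.
CI: 0.1171 ± 0.04346 → (0.074, 0.161).
With 90% confidence, each one-unit increase in incubation time is associated with a change of between 0.074 and 0.161 log₁₀ CFU in bacterial colony count.

(0.074, 0.161)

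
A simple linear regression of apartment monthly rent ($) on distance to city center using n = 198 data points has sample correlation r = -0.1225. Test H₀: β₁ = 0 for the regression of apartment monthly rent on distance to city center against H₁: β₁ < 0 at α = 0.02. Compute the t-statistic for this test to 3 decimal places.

t = -1.728

t = r·√(n − 2)/√(1 − r²) = -0.1225·√196/√0.984994 = -1.728.
df = n − 2 = 196.
One-sided p ≈ 0.0428, which is ≥ 0.02, so fail to reject H₀.
The data do not give significant evidence of a linear association between distance to city center and apartment monthly rent.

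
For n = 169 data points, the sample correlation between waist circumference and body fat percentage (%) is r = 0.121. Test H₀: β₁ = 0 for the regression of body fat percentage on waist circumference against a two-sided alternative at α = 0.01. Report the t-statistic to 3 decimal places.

t = r·√(n − 2)/√(1 − r²) = 0.121·√167/√0.985359 = 1.575.
df = n − 2 = 167.
Two-sided p ≈ 0.1171, which is ≥ 0.01, so fail to reject H₀.
The data do not give significant evidence of a linear association between waist circumference and body fat percentage.

t = 1.575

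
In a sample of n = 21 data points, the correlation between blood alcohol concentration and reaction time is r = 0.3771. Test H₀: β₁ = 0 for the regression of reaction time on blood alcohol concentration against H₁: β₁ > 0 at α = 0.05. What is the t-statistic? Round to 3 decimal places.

t = 1.775

t = r·√(n − 2)/√(1 − r²) = 0.3771·√19/√0.857796 = 1.775.
df = n − 2 = 19.
One-sided p ≈ 0.0460, which is < 0.05, so reject H₀.
There is evidence of a linear association between blood alcohol concentration and reaction time.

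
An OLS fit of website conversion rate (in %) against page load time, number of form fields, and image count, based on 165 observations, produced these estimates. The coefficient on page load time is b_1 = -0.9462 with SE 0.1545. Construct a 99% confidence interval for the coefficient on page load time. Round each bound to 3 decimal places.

df = n − k − 1 = 165 − 3 − 1 = 161.
t* = t_{0.005, 161} = 2.606711.
Margin = t* × SE = 2.606711 × 0.1545 = 0.40274.
CI: -0.9462 ± 0.40274 → (-1.349, -0.543).
With 99% confidence, each one-unit increase in page load time is associated with a change of between -1.349 and -0.543 % in website conversion rate, holding the other predictors fixed.

(-1.349, -0.543)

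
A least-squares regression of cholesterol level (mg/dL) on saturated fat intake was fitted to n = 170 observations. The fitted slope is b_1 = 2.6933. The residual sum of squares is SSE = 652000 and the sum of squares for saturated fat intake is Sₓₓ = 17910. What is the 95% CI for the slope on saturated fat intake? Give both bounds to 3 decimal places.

(1.774, 3.612)

MSE = SSE/(n − 2) = 652000/168 = 3880.95.
SE(b_1) = √(MSE/Sₓₓ) = √(3880.95/17910) = 0.465502.
df = n − 2 = 168.
t* = t_{0.025, 168} = 1.974185.
Margin = t* × SE = 1.974185 × 0.465502 = 0.91899.
CI: 2.6933 ± 0.91899 → (1.774, 3.612).
With 95% confidence, each one-unit increase in saturated fat intake is associated with a change of between 1.774 and 3.612 mg/dL in cholesterol level.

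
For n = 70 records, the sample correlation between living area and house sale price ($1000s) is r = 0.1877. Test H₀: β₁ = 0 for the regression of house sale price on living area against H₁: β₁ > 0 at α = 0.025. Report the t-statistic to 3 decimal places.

t = 1.576

t = r·√(n − 2)/√(1 − r²) = 0.1877·√68/√0.964769 = 1.576.
df = n − 2 = 68.
One-sided p ≈ 0.0599, which is ≥ 0.025, so fail to reject H₀.
The data do not give significant evidence of a linear association between living area and house sale price.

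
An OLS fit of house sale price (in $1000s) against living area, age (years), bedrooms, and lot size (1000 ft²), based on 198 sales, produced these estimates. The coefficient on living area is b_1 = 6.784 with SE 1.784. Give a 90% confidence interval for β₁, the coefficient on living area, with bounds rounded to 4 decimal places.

(3.8354, 9.7326)

df = n − k − 1 = 198 − 4 − 1 = 193.
t* = t_{0.05, 193} = 1.652787.
Margin = t* × SE = 1.652787 × 1.784 = 2.948572.
CI: 6.784 ± 2.948572 → (3.8354, 9.7326).
With 90% confidence, each one-unit increase in living area is associated with a change of between 3.8354 and 9.7326 $1000s in house sale price, holding the other predictors fixed.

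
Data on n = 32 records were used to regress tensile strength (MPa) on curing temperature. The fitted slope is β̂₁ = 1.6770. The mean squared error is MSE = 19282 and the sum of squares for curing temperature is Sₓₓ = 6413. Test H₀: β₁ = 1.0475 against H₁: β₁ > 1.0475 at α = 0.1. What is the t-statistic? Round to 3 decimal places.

SE(β̂₁) = √(MSE/Sₓₓ) = √(19282/6413) = 1.73399.
t = (1.6770 − 1.0475) / 1.73399 = 0.363.
df = n − 2 = 30.
One-sided p ≈ 0.3596, which is ≥ 0.1, so fail to reject H₀.
The data do not give significant evidence that the true slope on curing temperature exceeds 1.0475 MPa per unit.

t = 0.363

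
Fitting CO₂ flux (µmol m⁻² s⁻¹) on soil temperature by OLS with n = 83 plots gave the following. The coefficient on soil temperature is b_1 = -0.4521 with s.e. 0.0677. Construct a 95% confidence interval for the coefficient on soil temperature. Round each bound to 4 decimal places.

df = n − 2 = 83 − 2 = 81.
t* = t_{0.025, 81} = 1.989686.
Margin = t* × SE = 1.989686 × 0.0677 = 0.134702.
CI: -0.4521 ± 0.134702 → (-0.5868, -0.3174).
With 95% confidence, each one-unit increase in soil temperature is associated with a change of between -0.5868 and -0.3174 µmol m⁻² s⁻¹ in CO₂ flux.

(-0.5868, -0.3174)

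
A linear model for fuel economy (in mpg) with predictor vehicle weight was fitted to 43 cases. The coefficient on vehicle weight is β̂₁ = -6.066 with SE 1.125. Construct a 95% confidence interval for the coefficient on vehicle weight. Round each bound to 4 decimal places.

(-8.3380, -3.7940)

df = n − 2 = 43 − 2 = 41.
t* = t_{0.025, 41} = 2.019541.
Margin = t* × SE = 2.019541 × 1.125 = 2.271984.
CI: -6.066 ± 2.271984 → (-8.3380, -3.7940).
With 95% confidence, each one-unit increase in vehicle weight is associated with a change of between -8.3380 and -3.7940 mpg in fuel economy.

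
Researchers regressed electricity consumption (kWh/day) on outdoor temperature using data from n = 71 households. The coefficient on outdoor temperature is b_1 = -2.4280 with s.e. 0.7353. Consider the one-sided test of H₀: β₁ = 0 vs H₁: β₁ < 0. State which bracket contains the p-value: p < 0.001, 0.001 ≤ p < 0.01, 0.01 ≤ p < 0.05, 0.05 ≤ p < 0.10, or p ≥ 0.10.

t = -2.4280 / 0.7353 = -3.302.
df = n − 2 = 71 − 2 = 69.
One-sided p = P(T_{69} < t) ≈ 0.0008.
So p < 0.001.

p < 0.001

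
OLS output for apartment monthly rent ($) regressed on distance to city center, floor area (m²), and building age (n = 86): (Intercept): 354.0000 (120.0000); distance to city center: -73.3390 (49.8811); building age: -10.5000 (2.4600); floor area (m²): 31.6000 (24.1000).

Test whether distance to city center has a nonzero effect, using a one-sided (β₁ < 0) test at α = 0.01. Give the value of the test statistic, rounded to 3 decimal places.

t = -1.470

Read off: b = -73.3390, SE = 49.8811 for distance to city center.
H₀: β₁ = 0 vs H₁: β₁ < 0.
t = -73.3390 / 49.8811 = -1.470.
df = n − k − 1 = 86 − 3 − 1 = 82.
One-sided p ≈ 0.0727, which is ≥ 0.01, so fail to reject H₀.
The data do not give significant evidence that the true slope on distance to city center is negative, holding the other predictors fixed.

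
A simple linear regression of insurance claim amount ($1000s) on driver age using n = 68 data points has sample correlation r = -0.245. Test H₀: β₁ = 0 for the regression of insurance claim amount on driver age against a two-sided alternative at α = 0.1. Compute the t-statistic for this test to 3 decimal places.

t = r·√(n − 2)/√(1 − r²) = -0.245·√66/√0.939975 = -2.053.
df = n − 2 = 66.
Two-sided p ≈ 0.0440, which is < 0.1, so reject H₀.
There is evidence of a linear association between driver age and insurance claim amount.

t = -2.053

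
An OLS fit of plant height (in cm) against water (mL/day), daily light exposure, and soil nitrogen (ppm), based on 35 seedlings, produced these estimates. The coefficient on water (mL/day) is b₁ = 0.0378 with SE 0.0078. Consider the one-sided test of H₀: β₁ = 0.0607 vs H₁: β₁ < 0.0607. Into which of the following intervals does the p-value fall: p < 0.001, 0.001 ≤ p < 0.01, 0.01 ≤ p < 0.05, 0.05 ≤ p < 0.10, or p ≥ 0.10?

0.001 ≤ p < 0.01

t = (0.0378 − 0.0607) / 0.0078 = -2.936.
df = n − k − 1 = 35 − 3 − 1 = 31.
One-sided p = P(T_{31} < t) ≈ 0.0031.
So 0.001 ≤ p < 0.01.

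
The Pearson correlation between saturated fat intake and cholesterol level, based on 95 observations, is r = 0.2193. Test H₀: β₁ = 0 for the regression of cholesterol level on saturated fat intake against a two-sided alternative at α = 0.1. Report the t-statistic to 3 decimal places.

t = 2.168

t = r·√(n − 2)/√(1 − r²) = 0.2193·√93/√0.951908 = 2.168.
df = n − 2 = 93.
Two-sided p ≈ 0.0327, which is < 0.1, so reject H₀.
There is evidence of a linear association between saturated fat intake and cholesterol level.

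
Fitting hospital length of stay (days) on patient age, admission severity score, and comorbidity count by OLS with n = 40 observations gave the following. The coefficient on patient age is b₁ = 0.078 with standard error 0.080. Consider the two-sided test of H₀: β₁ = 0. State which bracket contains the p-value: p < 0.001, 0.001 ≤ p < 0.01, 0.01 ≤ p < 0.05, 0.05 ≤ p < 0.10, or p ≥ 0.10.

t = 0.078 / 0.080 = 0.975.
df = n − k − 1 = 40 − 3 − 1 = 36.
Two-sided p = 2·P(T_{36} > |t|) ≈ 0.3361.
So p ≥ 0.10.

p ≥ 0.10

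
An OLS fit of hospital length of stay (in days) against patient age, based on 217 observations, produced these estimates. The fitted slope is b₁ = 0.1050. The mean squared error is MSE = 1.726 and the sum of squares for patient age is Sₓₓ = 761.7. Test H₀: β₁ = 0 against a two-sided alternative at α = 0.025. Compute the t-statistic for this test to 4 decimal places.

SE(b₁) = √(MSE/Sₓₓ) = √(1.726/761.7) = 0.0476024.
t = 0.1050 / 0.0476024 = 2.2058.
df = n − 2 = 215.
Two-sided p ≈ 0.0285, which is ≥ 0.025, so fail to reject H₀.
The data do not give significant evidence of an association between patient age and hospital length of stay.

t = 2.2058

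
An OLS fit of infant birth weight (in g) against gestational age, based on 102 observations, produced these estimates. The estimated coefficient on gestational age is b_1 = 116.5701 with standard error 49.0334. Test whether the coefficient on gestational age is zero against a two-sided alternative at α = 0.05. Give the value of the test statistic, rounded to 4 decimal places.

H₀: β₁ = 0 vs H₁: β₁ ≠ 0.
t = (b_1 − β₁⁰)/SE = 116.5701 / 49.0334 = 2.3774.
df = n − 2 = 102 − 2 = 100.
Two-sided p ≈ 0.0193, which is < 0.05, so reject H₀.
There is evidence that gestational age is associated with infant birth weight.

t = 2.3774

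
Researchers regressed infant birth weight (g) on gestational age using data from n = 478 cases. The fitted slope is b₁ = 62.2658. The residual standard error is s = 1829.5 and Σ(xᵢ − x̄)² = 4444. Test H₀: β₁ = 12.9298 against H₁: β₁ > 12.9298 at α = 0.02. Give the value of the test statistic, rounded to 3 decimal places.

t = 1.798

SE(b₁) = s/√Sₓₓ = 1829.5/√4444 = 27.4439.
t = (62.2658 − 12.9298) / 27.4439 = 1.798.
df = n − 2 = 476.
One-sided p ≈ 0.0364, which is ≥ 0.02, so fail to reject H₀.
The data do not give significant evidence that the true slope on gestational age exceeds 12.9298 g per unit.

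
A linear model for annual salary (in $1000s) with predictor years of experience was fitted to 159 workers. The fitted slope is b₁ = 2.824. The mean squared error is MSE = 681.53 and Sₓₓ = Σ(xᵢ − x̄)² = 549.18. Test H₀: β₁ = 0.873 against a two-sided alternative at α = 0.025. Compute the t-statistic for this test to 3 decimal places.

SE(b₁) = √(MSE/Sₓₓ) = √(681.53/549.18) = 1.114.
t = (2.824 − 0.873) / 1.114 = 1.751.
df = n − 2 = 157.
Two-sided p ≈ 0.0818, which is ≥ 0.025, so fail to reject H₀.
The data are consistent with a true slope of 0.873 $1000s per unit of years of experience.

t = 1.751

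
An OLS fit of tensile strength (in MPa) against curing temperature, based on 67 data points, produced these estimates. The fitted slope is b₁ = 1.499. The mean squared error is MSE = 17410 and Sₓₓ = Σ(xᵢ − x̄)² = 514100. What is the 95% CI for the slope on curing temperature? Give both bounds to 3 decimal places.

(1.131, 1.867)

SE(b₁) = √(MSE/Sₓₓ) = √(17410/514100) = 0.184024.
df = n − 2 = 65.
t* = t_{0.025, 65} = 1.997138.
Margin = t* × SE = 1.997138 × 0.184024 = 0.36752.
CI: 1.499 ± 0.36752 → (1.131, 1.867).
With 95% confidence, each one-unit increase in curing temperature is associated with a change of between 1.131 and 1.867 MPa in tensile strength.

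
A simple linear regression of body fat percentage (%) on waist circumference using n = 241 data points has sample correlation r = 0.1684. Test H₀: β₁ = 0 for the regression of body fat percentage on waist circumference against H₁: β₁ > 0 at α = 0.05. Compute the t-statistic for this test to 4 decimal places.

t = 2.6411

t = r·√(n − 2)/√(1 − r²) = 0.1684·√239/√0.971641 = 2.6411.
df = n − 2 = 239.
One-sided p ≈ 0.0044, which is < 0.05, so reject H₀.
There is evidence of a linear association between waist circumference and body fat percentage.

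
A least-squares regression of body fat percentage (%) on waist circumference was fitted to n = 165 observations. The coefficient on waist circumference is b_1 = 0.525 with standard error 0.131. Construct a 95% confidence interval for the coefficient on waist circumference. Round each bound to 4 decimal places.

(0.2663, 0.7837)

df = n − 2 = 165 − 2 = 163.
t* = t_{0.025, 163} = 1.974625.
Margin = t* × SE = 1.974625 × 0.131 = 0.258676.
CI: 0.525 ± 0.258676 → (0.2663, 0.7837).
With 95% confidence, each one-unit increase in waist circumference is associated with a change of between 0.2663 and 0.7837 % in body fat percentage.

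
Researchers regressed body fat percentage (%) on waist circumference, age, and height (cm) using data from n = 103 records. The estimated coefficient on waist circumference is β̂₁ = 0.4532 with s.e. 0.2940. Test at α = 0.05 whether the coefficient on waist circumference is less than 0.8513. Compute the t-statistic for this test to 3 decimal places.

H₀: β₁ = 0.8513 vs H₁: β₁ < 0.8513.
t = (β̂₁ − β₁⁰)/SE = (0.4532 − 0.8513) / 0.2940 = -1.354.
df = n − k − 1 = 103 − 3 − 1 = 99.
One-sided p ≈ 0.0894, which is ≥ 0.05, so fail to reject H₀.
The data do not give significant evidence that the true slope on waist circumference is below 0.8513 % per unit, holding the other predictors fixed.

t = -1.354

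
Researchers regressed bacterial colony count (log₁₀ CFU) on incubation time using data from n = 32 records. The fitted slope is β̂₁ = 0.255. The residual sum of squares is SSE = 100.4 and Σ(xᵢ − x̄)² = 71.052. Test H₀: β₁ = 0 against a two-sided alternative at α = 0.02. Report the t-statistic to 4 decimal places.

t = 1.1750

MSE = SSE/(n − 2) = 100.4/30 = 3.34667.
SE(β̂₁) = √(MSE/Sₓₓ) = √(3.34667/71.052) = 0.217029.
t = 0.255 / 0.217029 = 1.1750.
df = n − 2 = 30.
Two-sided p ≈ 0.2493, which is ≥ 0.02, so fail to reject H₀.
The data do not give significant evidence of an association between incubation time and bacterial colony count.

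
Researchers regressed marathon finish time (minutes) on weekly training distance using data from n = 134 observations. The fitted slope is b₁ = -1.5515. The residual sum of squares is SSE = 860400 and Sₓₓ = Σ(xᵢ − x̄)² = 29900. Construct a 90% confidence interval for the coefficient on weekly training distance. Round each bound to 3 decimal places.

(-2.325, -0.778)

MSE = SSE/(n − 2) = 860400/132 = 6518.18.
SE(b₁) = √(MSE/Sₓₓ) = √(6518.18/29900) = 0.466904.
df = n − 2 = 132.
t* = t_{0.05, 132} = 1.656479.
Margin = t* × SE = 1.656479 × 0.466904 = 0.77342.
CI: -1.5515 ± 0.77342 → (-2.325, -0.778).
With 90% confidence, each one-unit increase in weekly training distance is associated with a change of between -2.325 and -0.778 minutes in marathon finish time.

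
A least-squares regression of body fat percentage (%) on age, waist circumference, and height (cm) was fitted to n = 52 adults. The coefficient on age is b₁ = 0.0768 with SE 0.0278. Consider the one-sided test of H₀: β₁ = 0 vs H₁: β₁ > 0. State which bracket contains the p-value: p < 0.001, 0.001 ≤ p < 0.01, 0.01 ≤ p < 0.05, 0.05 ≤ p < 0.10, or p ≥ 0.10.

t = 0.0768 / 0.0278 = 2.763.
df = n − k − 1 = 52 − 3 − 1 = 48.
One-sided p = P(T_{48} > t) ≈ 0.0041.
So 0.001 ≤ p < 0.01.

0.001 ≤ p < 0.01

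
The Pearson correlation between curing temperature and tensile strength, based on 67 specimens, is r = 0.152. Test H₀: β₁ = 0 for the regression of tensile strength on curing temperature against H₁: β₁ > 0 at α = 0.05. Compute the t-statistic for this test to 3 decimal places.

t = 1.240

t = r·√(n − 2)/√(1 − r²) = 0.152·√65/√0.976896 = 1.240.
df = n − 2 = 65.
One-sided p ≈ 0.1097, which is ≥ 0.05, so fail to reject H₀.
The data do not give significant evidence of a linear association between curing temperature and tensile strength.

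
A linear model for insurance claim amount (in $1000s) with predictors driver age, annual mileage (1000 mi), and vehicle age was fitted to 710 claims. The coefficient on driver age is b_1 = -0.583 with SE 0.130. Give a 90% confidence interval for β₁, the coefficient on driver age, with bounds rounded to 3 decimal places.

(-0.797, -0.369)

df = n − k − 1 = 710 − 3 − 1 = 706.
t* = t_{0.05, 706} = 1.647015.
Margin = t* × SE = 1.647015 × 0.130 = 0.21411.
CI: -0.583 ± 0.21411 → (-0.797, -0.369).
With 90% confidence, each one-unit increase in driver age is associated with a change of between -0.797 and -0.369 $1000s in insurance claim amount, holding the other predictors fixed.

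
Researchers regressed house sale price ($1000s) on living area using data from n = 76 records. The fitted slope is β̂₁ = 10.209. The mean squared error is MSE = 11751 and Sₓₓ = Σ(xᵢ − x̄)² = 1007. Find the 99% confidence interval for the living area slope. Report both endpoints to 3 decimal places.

(1.177, 19.241)

SE(β̂₁) = √(MSE/Sₓₓ) = √(11751/1007) = 3.41604.
df = n − 2 = 74.
t* = t_{0.005, 74} = 2.643913.
Margin = t* × SE = 2.643913 × 3.41604 = 9.03171.
CI: 10.209 ± 9.03171 → (1.177, 19.241).
With 99% confidence, each one-unit increase in living area is associated with a change of between 1.177 and 19.241 $1000s in house sale price.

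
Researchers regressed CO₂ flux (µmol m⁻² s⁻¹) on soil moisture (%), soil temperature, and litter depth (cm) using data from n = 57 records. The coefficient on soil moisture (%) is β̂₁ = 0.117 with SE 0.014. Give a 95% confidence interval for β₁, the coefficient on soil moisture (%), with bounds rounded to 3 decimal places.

(0.089, 0.145)

df = n − k − 1 = 57 − 3 − 1 = 53.
t* = t_{0.025, 53} = 2.005746.
Margin = t* × SE = 2.005746 × 0.014 = 0.02808.
CI: 0.117 ± 0.02808 → (0.089, 0.145).
With 95% confidence, each one-unit increase in soil moisture (%) is associated with a change of between 0.089 and 0.145 µmol m⁻² s⁻¹ in CO₂ flux, holding the other predictors fixed.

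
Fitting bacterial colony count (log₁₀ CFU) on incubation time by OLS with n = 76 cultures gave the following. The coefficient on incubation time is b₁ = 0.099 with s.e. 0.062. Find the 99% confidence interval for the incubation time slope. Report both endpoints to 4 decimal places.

df = n − 2 = 76 − 2 = 74.
t* = t_{0.005, 74} = 2.643913.
Margin = t* × SE = 2.643913 × 0.062 = 0.163923.
CI: 0.099 ± 0.163923 → (-0.0649, 0.2629).
With 99% confidence, each one-unit increase in incubation time is associated with a change of between -0.0649 and 0.2629 log₁₀ CFU in bacterial colony count.

(-0.0649, 0.2629)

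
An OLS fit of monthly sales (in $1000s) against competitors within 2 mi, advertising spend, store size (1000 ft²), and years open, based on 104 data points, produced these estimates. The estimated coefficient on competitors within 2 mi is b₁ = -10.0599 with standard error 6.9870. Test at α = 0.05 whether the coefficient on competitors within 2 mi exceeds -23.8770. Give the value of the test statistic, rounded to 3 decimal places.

H₀: β₁ = -23.8770 vs H₁: β₁ > -23.8770.
t = (b₁ − β₁⁰)/SE = (-10.0599 − (-23.8770)) / 6.9870 = 1.978.
df = n − k − 1 = 104 − 4 − 1 = 99.
One-sided p ≈ 0.0254, which is < 0.05, so reject H₀.
There is evidence that the true slope on competitors within 2 mi exceeds -23.8770 $1000s per unit, holding the other predictors fixed.

t = 1.978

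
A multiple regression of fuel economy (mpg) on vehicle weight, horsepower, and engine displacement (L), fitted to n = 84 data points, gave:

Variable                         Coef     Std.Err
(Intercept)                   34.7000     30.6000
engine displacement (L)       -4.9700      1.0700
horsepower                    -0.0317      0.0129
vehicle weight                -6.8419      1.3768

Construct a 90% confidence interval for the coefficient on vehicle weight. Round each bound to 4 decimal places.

Read off: b = -6.8419, SE = 1.3768 for vehicle weight.
df = n − k − 1 = 84 − 3 − 1 = 80.
t* = t_{0.05, 80} = 1.664125.
Margin = t* × SE = 1.664125 × 1.3768 = 2.291167.
CI: -6.8419 ± 2.291167 → (-9.1331, -4.5507).

(-9.1331, -4.5507)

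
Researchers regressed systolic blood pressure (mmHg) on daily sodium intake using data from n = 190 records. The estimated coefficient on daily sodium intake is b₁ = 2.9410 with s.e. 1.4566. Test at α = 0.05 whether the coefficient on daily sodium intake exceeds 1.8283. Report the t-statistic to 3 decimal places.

t = 0.764

H₀: β₁ = 1.8283 vs H₁: β₁ > 1.8283.
t = (b₁ − β₁⁰)/SE = (2.9410 − 1.8283) / 1.4566 = 0.764.
df = n − 2 = 190 − 2 = 188.
One-sided p ≈ 0.2229, which is ≥ 0.05, so fail to reject H₀.
The data do not give significant evidence that the true slope on daily sodium intake exceeds 1.8283 mmHg per unit.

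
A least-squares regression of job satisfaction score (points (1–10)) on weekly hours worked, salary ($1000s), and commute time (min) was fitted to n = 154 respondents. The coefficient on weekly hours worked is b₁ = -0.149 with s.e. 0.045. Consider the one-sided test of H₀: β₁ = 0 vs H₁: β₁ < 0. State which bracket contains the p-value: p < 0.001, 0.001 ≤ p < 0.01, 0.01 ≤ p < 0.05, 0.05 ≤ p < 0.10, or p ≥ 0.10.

t = -0.149 / 0.045 = -3.311.
df = n − k − 1 = 154 − 3 − 1 = 150.
One-sided p = P(T_{150} < t) ≈ 0.0006.
So p < 0.001.

p < 0.001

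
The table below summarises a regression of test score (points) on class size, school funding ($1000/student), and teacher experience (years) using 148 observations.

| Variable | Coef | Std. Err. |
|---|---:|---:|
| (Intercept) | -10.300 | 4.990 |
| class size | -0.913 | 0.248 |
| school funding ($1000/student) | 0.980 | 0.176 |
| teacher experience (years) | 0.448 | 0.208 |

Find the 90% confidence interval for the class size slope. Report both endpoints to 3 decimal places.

(-1.324, -0.502)

Read off: b = -0.913, SE = 0.248 for class size.
df = n − k − 1 = 148 − 3 − 1 = 144.
t* = t_{0.05, 144} = 1.655504.
Margin = t* × SE = 1.655504 × 0.248 = 0.41057.
CI: -0.913 ± 0.41057 → (-1.324, -0.502).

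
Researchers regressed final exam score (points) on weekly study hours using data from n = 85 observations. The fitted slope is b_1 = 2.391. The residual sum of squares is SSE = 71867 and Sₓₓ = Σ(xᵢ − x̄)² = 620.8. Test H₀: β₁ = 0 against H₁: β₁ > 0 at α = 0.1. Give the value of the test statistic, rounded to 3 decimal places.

MSE = SSE/(n − 2) = 71867/83 = 865.867.
SE(b_1) = √(MSE/Sₓₓ) = √(865.867/620.8) = 1.181.
t = 2.391 / 1.181 = 2.025.
df = n − 2 = 83.
One-sided p ≈ 0.0231, which is < 0.1, so reject H₀.
There is evidence that the true slope on weekly study hours is positive.

t = 2.025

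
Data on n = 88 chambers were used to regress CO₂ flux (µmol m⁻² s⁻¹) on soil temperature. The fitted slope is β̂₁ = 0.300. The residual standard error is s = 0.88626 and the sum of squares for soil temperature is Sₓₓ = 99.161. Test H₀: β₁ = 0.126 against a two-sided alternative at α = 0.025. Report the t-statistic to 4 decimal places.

t = 1.9551

SE(β̂₁) = s/√Sₓₓ = 0.88626/√99.161 = 0.0890001.
t = (0.300 − 0.126) / 0.0890001 = 1.9551.
df = n − 2 = 86.
Two-sided p ≈ 0.0538, which is ≥ 0.025, so fail to reject H₀.
The data are consistent with a true slope of 0.126 µmol m⁻² s⁻¹ per unit of soil temperature.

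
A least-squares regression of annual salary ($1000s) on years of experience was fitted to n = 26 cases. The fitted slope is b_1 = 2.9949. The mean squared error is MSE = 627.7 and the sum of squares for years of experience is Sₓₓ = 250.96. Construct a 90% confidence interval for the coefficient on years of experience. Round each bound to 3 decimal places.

SE(b_1) = √(MSE/Sₓₓ) = √(627.7/250.96) = 1.58152.
df = n − 2 = 24.
t* = t_{0.05, 24} = 1.710882.
Margin = t* × SE = 1.710882 × 1.58152 = 2.70579.
CI: 2.9949 ± 2.70579 → (0.289, 5.701).
With 90% confidence, each one-unit increase in years of experience is associated with a change of between 0.289 and 5.701 $1000s in annual salary.

(0.289, 5.701)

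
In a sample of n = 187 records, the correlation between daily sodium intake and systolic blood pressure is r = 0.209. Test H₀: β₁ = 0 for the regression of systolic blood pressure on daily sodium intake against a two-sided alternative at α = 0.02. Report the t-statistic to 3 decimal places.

t = r·√(n − 2)/√(1 − r²) = 0.209·√185/√0.956319 = 2.907.
df = n − 2 = 185.
Two-sided p ≈ 0.0041, which is < 0.02, so reject H₀.
There is evidence of a linear association between daily sodium intake and systolic blood pressure.

t = 2.907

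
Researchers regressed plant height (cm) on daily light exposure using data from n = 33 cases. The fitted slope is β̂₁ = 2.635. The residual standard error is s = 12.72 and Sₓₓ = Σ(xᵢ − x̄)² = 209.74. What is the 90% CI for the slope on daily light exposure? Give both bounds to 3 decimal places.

(1.146, 4.124)

SE(β̂₁) = s/√Sₓₓ = 12.72/√209.74 = 0.878307.
df = n − 2 = 31.
t* = t_{0.05, 31} = 1.695519.
Margin = t* × SE = 1.695519 × 0.878307 = 1.48919.
CI: 2.635 ± 1.48919 → (1.146, 4.124).
With 90% confidence, each one-unit increase in daily light exposure is associated with a change of between 1.146 and 4.124 cm in plant height.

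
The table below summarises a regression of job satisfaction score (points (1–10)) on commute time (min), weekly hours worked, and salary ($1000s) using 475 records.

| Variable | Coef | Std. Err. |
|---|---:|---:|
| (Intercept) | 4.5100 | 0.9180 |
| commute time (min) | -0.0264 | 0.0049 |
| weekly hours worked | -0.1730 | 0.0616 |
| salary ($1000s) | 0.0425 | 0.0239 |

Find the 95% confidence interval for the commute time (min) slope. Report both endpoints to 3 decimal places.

Read off: b = -0.0264, SE = 0.0049 for commute time (min).
df = n − k − 1 = 475 − 3 − 1 = 471.
t* = t_{0.025, 471} = 1.965013.
Margin = t* × SE = 1.965013 × 0.0049 = 0.00963.
CI: -0.0264 ± 0.00963 → (-0.036, -0.017).

(-0.036, -0.017)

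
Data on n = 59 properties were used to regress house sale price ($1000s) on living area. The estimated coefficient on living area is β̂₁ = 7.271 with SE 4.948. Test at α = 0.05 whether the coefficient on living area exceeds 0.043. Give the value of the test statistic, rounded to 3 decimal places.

t = 1.461

H₀: β₁ = 0.043 vs H₁: β₁ > 0.043.
t = (β̂₁ − β₁⁰)/SE = (7.271 − 0.043) / 4.948 = 1.461.
df = n − 2 = 59 − 2 = 57.
One-sided p ≈ 0.0748, which is ≥ 0.05, so fail to reject H₀.
The data do not give significant evidence that the true slope on living area exceeds 0.043 $1000s per unit.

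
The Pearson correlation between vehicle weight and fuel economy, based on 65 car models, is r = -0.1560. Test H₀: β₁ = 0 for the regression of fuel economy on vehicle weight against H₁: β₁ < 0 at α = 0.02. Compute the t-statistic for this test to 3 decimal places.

t = -1.254

t = r·√(n − 2)/√(1 − r²) = -0.1560·√63/√0.975664 = -1.254.
df = n − 2 = 63.
One-sided p ≈ 0.1073, which is ≥ 0.02, so fail to reject H₀.
The data do not give significant evidence of a linear association between vehicle weight and fuel economy.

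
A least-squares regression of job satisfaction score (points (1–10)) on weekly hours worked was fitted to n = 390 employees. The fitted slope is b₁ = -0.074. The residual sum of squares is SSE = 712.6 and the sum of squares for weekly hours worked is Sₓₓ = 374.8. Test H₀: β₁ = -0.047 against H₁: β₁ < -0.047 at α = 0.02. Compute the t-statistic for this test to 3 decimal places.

t = -0.386

MSE = SSE/(n − 2) = 712.6/388 = 1.8366.
SE(b₁) = √(MSE/Sₓₓ) = √(1.8366/374.8) = 0.0700015.
t = (-0.074 − (-0.047)) / 0.0700015 = -0.386.
df = n − 2 = 388.
One-sided p ≈ 0.3500, which is ≥ 0.02, so fail to reject H₀.
The data do not give significant evidence that the true slope on weekly hours worked is below -0.047 points (1–10) per unit.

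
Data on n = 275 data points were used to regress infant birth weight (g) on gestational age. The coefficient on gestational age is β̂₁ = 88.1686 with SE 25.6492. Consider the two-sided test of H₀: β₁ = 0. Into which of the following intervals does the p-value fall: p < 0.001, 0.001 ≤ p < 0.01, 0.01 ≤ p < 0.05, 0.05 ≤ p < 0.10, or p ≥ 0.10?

p < 0.001

t = 88.1686 / 25.6492 = 3.437.
df = n − 2 = 275 − 2 = 273.
Two-sided p = 2·P(T_{273} > |t|) ≈ 0.0007.
So p < 0.001.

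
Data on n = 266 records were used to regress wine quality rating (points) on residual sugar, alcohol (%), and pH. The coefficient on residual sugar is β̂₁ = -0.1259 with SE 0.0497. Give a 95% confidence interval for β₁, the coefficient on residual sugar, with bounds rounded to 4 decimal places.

df = n − k − 1 = 266 − 3 − 1 = 262.
t* = t_{0.025, 262} = 1.96906.
Margin = t* × SE = 1.96906 × 0.0497 = 0.097862.
CI: -0.1259 ± 0.097862 → (-0.2238, -0.0280).
With 95% confidence, each one-unit increase in residual sugar is associated with a change of between -0.2238 and -0.0280 points in wine quality rating, holding the other predictors fixed.

(-0.2238, -0.0280)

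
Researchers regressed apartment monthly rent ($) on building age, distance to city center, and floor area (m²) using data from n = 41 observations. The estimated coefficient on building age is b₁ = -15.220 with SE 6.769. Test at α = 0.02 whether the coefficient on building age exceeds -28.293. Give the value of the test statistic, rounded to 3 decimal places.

H₀: β₁ = -28.293 vs H₁: β₁ > -28.293.
t = (b₁ − β₁⁰)/SE = (-15.220 − (-28.293)) / 6.769 = 1.931.
df = n − k − 1 = 41 − 3 − 1 = 37.
One-sided p ≈ 0.0306, which is ≥ 0.02, so fail to reject H₀.
The data do not give significant evidence that the true slope on building age exceeds -28.293 $ per unit, holding the other predictors fixed.

t = 1.931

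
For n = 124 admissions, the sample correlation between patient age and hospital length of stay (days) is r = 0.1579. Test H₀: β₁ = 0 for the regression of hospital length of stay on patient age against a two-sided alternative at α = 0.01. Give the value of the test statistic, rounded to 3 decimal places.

t = 1.766

t = r·√(n − 2)/√(1 − r²) = 0.1579·√122/√0.975068 = 1.766.
df = n − 2 = 122.
Two-sided p ≈ 0.0799, which is ≥ 0.01, so fail to reject H₀.
The data do not give significant evidence of a linear association between patient age and hospital length of stay.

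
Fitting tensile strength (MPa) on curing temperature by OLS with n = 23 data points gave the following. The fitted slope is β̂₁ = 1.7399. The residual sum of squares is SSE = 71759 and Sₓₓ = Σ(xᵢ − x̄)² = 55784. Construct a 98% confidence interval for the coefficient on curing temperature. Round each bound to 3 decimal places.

(1.117, 2.363)

MSE = SSE/(n − 2) = 71759/21 = 3417.1.
SE(β̂₁) = √(MSE/Sₓₓ) = √(3417.1/55784) = 0.247499.
df = n − 2 = 21.
t* = t_{0.01, 21} = 2.517648.
Margin = t* × SE = 2.517648 × 0.247499 = 0.62312.
CI: 1.7399 ± 0.62312 → (1.117, 2.363).
With 98% confidence, each one-unit increase in curing temperature is associated with a change of between 1.117 and 2.363 MPa in tensile strength.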